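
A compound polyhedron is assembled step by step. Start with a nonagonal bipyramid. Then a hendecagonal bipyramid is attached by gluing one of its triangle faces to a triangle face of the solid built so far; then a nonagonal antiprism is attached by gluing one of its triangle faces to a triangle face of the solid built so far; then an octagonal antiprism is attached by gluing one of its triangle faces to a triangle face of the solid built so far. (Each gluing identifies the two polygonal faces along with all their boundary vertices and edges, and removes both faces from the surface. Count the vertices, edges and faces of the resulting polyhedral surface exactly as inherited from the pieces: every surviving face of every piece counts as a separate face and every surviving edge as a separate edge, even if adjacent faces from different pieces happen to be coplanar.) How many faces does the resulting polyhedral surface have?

A nonagonal bipyramid: V=11, E=27, F=18.
Attach a hendecagonal bipyramid (V=13, E=33, F=22) along a 3-gon: merge 3 vertices and 3 edges, delete both glued faces → V=21, E=57, F=38.
Attach a nonagonal antiprism (V=18, E=36, F=20) along a 3-gon: merge 3 vertices and 3 edges, delete both glued faces → V=36, E=90, F=56.
Attach an octagonal antiprism (V=16, E=32, F=18) along a 3-gon: merge 3 vertices and 3 edges, delete both glued faces → V=49, E=119, F=72.
Check: V − E + F = 49 − 119 + 72 = 2.

72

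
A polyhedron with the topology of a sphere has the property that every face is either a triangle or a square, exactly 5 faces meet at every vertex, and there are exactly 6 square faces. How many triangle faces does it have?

Let x be the number of triangles; then F = 6 + x.
Edge–face incidences: 2E = 4·6 + 3·x = 24 + 3x.
Every vertex has degree 5, so 5V = 2E.
Euler: V − E + F = 2 ⇒ (2E)/5 − E + (6 + x) = 2.
Multiply by 10: 2·(2E) − 5·(2E) + 10·(6 + x) = 20, i.e. 60 + 10x − 3·(24 + 3x) = 20.
Collecting terms: x − 12 = 20, so x = 32.
Then 2E = 24 + 3·32 = 120, so E = 60, V = 2E/5 = 24, F = 6 + 32 = 38.

32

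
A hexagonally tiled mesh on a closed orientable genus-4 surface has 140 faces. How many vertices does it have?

χ = 2 − 2·4 = -6, and every face is a hexagon so 6F = 2E.
E = 6·140/2 = 420. Then V = -6 + E − F = -6 + 420 − 140 = 274.

274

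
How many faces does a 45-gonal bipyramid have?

90

A bipyramid over an n-gon has 2n triangular faces and n + 2 vertices: V = 45 + 2 = 47, E = 3·45 = 135, F = 2·45 = 90.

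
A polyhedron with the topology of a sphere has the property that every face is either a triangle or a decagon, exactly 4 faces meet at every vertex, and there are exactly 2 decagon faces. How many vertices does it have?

20

Let x be the number of triangles; then F = 2 + x.
Edge–face incidences: 2E = 10·2 + 3·x = 20 + 3x.
Every vertex has degree 4, so 4V = 2E.
Euler: V − E + F = 2 ⇒ (2E)/4 − E + (2 + x) = 2.
Multiply by 8: 2·(2E) − 4·(2E) + 8·(2 + x) = 16, i.e. 16 + 8x − 2·(20 + 3x) = 16.
Collecting terms: 2x − 24 = 16, so 2x = 40, so x = 20.
Then 2E = 20 + 3·20 = 80, so E = 40, V = 2E/4 = 20, F = 2 + 20 = 22.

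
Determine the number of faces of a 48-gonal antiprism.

98

An antiprism on an n-gon has two n-gon caps and 2n triangles: V = 2·48 = 96, E = 4·48 = 192, F = 2·48 + 2 = 98.
Check: V − E + F = 96 − 192 + 98 = 2.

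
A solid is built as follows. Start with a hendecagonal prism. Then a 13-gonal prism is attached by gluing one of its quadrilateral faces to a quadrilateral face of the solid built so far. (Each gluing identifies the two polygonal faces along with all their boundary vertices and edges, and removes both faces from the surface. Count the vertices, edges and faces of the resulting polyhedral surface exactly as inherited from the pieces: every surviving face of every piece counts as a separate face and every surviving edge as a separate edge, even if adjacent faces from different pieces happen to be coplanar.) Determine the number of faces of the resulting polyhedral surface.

A hendecagonal prism: V=22, E=33, F=13.
Attach a 13-gonal prism (V=26, E=39, F=15) along a 4-gon: merge 4 vertices and 4 edges, delete both glued faces → V=44, E=68, F=26.
Check: V − E + F = 44 − 68 + 26 = 2.

26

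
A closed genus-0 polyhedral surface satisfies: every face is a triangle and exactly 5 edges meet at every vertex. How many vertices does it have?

12

Each face has 3 edges and each edge borders two faces, so 2E = 3F.
Each vertex has degree 5, so 5V = 2E and hence V = 3F/5.
Euler: V − E + F = 2 ⇒ (3F/5) − (3F/2) + F = 2.
Multiply by 10: (6 − 15 + 10)F = 20, i.e. 1F = 20.
So F = 20, E = 3·20/2 = 30, V = 3·20/5 = 12.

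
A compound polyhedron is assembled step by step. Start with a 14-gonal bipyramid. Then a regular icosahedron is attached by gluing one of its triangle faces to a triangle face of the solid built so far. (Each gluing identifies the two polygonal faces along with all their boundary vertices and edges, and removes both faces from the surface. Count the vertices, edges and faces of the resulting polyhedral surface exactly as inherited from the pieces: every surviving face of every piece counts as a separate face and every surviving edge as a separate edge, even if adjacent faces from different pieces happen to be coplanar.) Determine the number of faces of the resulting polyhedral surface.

46

A 14-gonal bipyramid: V=16, E=42, F=28.
Attach a regular icosahedron (V=12, E=30, F=20) along a 3-gon: merge 3 vertices and 3 edges, delete both glued faces → V=25, E=69, F=46.
Check: V − E + F = 25 − 69 + 46 = 2.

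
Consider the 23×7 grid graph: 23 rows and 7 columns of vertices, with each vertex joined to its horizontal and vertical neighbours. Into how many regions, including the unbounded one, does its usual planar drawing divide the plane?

133

The grid has V = 23·7 = 161 vertices and E = 23·6 + 7·22 = 292 edges.
F = 2 − V + E = 2 − 161 + 292 = 133.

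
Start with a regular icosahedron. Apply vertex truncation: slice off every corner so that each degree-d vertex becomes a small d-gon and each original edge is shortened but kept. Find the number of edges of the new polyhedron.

90

The base solid has V = 12, E = 30, F = 20.
Truncation replaces each original edge-end by a new vertex, so V′ = 2E = 60.
Each original edge survives, and each old vertex of degree d contributes d new edges; summing degrees gives Σd = 2E, so E′ = E + 2E = 3E = 90.
Each original face survives and each original vertex becomes one new face: F′ = F + V = 32.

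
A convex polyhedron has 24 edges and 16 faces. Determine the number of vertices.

10

Here V − E + F = 2.
V = 2 + E − F = 2 + 24 − 16 = 10.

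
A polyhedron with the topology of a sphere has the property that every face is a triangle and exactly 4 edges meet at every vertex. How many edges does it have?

12

Each face has 3 edges and each edge borders two faces, so 2E = 3F.
Each vertex has degree 4, so 4V = 2E and hence V = 3F/4.
Euler: V − E + F = 2 ⇒ (3F/4) − (3F/2) + F = 2.
Multiply by 8: (6 − 12 + 8)F = 16, i.e. 2F = 16.
So F = 8, E = 3·8/2 = 12, V = 3·8/4 = 6.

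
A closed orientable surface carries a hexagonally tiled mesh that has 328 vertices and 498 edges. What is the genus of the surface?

Every face is a hexagon and each edge borders two faces, so 6F = 2·498, giving F = 166.
χ = V − E + F = 328 − 498 + 166 = -4.
For a closed orientable surface χ = 2 − 2g, so g = (2 − (-4))/2 = 3.

3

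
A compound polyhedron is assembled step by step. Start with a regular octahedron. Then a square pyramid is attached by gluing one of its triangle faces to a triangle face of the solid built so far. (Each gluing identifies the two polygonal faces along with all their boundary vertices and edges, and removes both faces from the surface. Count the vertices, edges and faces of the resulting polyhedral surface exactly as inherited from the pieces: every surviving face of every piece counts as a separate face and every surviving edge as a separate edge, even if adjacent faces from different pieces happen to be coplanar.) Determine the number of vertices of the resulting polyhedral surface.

8

A regular octahedron: V=6, E=12, F=8.
Attach a square pyramid (V=5, E=8, F=5) along a 3-gon: merge 3 vertices and 3 edges, delete both glued faces → V=8, E=17, F=11.
Check: V − E + F = 8 − 17 + 11 = 2.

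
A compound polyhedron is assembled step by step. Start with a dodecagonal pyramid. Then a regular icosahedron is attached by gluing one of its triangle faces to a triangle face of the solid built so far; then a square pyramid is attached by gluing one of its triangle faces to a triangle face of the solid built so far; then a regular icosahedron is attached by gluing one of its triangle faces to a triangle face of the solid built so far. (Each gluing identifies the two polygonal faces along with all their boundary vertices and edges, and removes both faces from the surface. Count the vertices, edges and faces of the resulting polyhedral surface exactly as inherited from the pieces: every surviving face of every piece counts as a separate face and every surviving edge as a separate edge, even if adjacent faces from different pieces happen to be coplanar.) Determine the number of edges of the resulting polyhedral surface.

83

A dodecagonal pyramid: V=13, E=24, F=13.
Attach a regular icosahedron (V=12, E=30, F=20) along a 3-gon: merge 3 vertices and 3 edges, delete both glued faces → V=22, E=51, F=31.
Attach a square pyramid (V=5, E=8, F=5) along a 3-gon: merge 3 vertices and 3 edges, delete both glued faces → V=24, E=56, F=34.
Attach a regular icosahedron (V=12, E=30, F=20) along a 3-gon: merge 3 vertices and 3 edges, delete both glued faces → V=33, E=83, F=52.
Check: V − E + F = 33 − 83 + 52 = 2.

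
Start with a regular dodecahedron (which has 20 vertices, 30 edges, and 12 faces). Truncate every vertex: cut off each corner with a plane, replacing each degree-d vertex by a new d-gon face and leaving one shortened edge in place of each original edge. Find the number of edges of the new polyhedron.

Truncation replaces each original edge-end by a new vertex, so V′ = 2E = 60.
Each original edge survives, and each old vertex of degree d contributes d new edges; summing degrees gives Σd = 2E, so E′ = E + 2E = 3E = 90.
Each original face survives and each original vertex becomes one new face: F′ = F + V = 32.

90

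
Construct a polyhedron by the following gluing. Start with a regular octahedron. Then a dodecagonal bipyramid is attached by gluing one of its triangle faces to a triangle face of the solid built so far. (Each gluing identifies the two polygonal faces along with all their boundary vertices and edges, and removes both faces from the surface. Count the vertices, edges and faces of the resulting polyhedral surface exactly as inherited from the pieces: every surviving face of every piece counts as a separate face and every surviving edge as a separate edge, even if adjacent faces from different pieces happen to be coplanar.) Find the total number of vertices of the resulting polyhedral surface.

A regular octahedron: V=6, E=12, F=8.
Attach a dodecagonal bipyramid (V=14, E=36, F=24) along a 3-gon: merge 3 vertices and 3 edges, delete both glued faces → V=17, E=45, F=30.
Check: V − E + F = 17 − 45 + 30 = 2.

17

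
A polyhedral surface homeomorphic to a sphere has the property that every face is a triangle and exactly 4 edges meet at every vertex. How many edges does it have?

12

Each face has 3 edges and each edge borders two faces, so 2E = 3F.
Each vertex has degree 4, so 4V = 2E and hence V = 3F/4.
Euler: V − E + F = 2 ⇒ (3F/4) − (3F/2) + F = 2.
Multiply by 8: (6 − 12 + 8)F = 16, i.e. 2F = 16.
So F = 8, E = 3·8/2 = 12, V = 3·8/4 = 6.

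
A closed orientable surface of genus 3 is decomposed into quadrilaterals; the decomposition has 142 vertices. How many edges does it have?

292

χ = 2 − 2·3 = -4, and every face is a square so 4F = 2E.
V − E + F = -4 with E = 4F/2 gives 142 − (4/2 − 1)·F = -4, so F = 146 and E = 292.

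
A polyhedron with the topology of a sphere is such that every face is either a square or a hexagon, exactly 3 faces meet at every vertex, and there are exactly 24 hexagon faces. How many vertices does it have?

Let x be the number of squares; then F = 24 + x.
Edge–face incidences: 2E = 6·24 + 4·x = 144 + 4x.
Every vertex has degree 3, so 3V = 2E.
Euler: V − E + F = 2 ⇒ (2E)/3 − E + (24 + x) = 2.
Multiply by 6: 2·(2E) − 3·(2E) + 6·(24 + x) = 12, i.e. 144 + 6x − (144 + 4x) = 12.
Collecting terms: 2x = 12, so x = 6.
Then 2E = 144 + 4·6 = 168, so E = 84, V = 2E/3 = 56, F = 24 + 6 = 30.

56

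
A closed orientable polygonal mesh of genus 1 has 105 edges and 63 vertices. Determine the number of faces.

42

For a closed orientable surface of genus 1, χ = 2 − 2·1 = 0.
F = 0 − V + E = 0 − 63 + 105 = 42.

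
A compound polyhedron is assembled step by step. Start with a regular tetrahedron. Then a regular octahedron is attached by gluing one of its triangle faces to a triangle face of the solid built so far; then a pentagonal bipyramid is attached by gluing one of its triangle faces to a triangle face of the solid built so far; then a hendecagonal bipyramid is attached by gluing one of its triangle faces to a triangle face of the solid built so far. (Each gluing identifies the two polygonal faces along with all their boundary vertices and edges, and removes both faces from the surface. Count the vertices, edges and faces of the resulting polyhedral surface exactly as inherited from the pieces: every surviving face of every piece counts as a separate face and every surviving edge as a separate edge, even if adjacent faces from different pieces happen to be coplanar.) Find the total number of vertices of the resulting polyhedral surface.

21

A regular tetrahedron: V=4, E=6, F=4.
Attach a regular octahedron (V=6, E=12, F=8) along a 3-gon: merge 3 vertices and 3 edges, delete both glued faces → V=7, E=15, F=10.
Attach a pentagonal bipyramid (V=7, E=15, F=10) along a 3-gon: merge 3 vertices and 3 edges, delete both glued faces → V=11, E=27, F=18.
Attach a hendecagonal bipyramid (V=13, E=33, F=22) along a 3-gon: merge 3 vertices and 3 edges, delete both glued faces → V=21, E=57, F=38.
Check: V − E + F = 21 − 57 + 38 = 2.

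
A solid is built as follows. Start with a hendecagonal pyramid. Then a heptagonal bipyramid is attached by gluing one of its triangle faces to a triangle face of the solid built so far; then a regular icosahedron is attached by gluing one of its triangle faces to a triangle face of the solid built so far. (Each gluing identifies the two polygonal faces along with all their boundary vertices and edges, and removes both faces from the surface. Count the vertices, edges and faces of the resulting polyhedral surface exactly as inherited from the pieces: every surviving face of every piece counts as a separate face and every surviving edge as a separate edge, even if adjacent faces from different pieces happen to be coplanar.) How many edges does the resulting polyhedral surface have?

A hendecagonal pyramid: V=12, E=22, F=12.
Attach a heptagonal bipyramid (V=9, E=21, F=14) along a 3-gon: merge 3 vertices and 3 edges, delete both glued faces → V=18, E=40, F=24.
Attach a regular icosahedron (V=12, E=30, F=20) along a 3-gon: merge 3 vertices and 3 edges, delete both glued faces → V=27, E=67, F=42.
Check: V − E + F = 27 − 67 + 42 = 2.

67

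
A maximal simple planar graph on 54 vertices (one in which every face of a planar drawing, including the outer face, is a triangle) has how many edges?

156

In a plane triangulation 3F = 2E and V − E + F = 2, so E = 3V − 6 = 3·54 − 6 = 156.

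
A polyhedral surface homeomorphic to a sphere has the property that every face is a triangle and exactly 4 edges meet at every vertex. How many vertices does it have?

6

Each face has 3 edges and each edge borders two faces, so 2E = 3F.
Each vertex has degree 4, so 4V = 2E and hence V = 3F/4.
Euler: V − E + F = 2 ⇒ (3F/4) − (3F/2) + F = 2.
Multiply by 8: (6 − 12 + 8)F = 16, i.e. 2F = 16.
So F = 8, E = 3·8/2 = 12, V = 3·8/4 = 6.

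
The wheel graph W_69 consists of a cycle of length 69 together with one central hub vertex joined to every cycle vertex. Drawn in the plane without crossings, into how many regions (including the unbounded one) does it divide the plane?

70

W_69 has V = 69 + 1 = 70 vertices and E = 2·69 = 138 edges.
By Euler's formula F = 2 − V + E = 2 − 70 + 138 = 70.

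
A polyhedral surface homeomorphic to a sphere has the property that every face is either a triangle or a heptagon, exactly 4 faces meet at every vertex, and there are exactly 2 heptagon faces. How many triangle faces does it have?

Let x be the number of triangles; then F = 2 + x.
Edge–face incidences: 2E = 7·2 + 3·x = 14 + 3x.
Every vertex has degree 4, so 4V = 2E.
Euler: V − E + F = 2 ⇒ (2E)/4 − E + (2 + x) = 2.
Multiply by 8: 2·(2E) − 4·(2E) + 8·(2 + x) = 16, i.e. 16 + 8x − 2·(14 + 3x) = 16.
Collecting terms: 2x − 12 = 16, so 2x = 28, so x = 14.
Then 2E = 14 + 3·14 = 56, so E = 28, V = 2E/4 = 14, F = 2 + 14 = 16.

14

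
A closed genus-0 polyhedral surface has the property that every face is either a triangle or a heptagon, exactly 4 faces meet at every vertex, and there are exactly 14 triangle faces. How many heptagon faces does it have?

2

Let x be the number of heptagons; then F = 14 + x.
Edge–face incidences: 2E = 3·14 + 7·x = 42 + 7x.
Every vertex has degree 4, so 4V = 2E.
Euler: V − E + F = 2 ⇒ (2E)/4 − E + (14 + x) = 2.
Multiply by 8: 2·(2E) − 4·(2E) + 8·(14 + x) = 16, i.e. 112 + 8x − 2·(42 + 7x) = 16.
Collecting terms: −6x + 28 = 16, so −6x = −12, so x = 2.
Then 2E = 42 + 7·2 = 56, so E = 28, V = 2E/4 = 14, F = 14 + 2 = 16.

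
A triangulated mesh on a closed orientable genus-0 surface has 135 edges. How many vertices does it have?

47

χ = 2 − 2·0 = 2, and every face is a triangle so 3F = 2E.
F = 2E/3 = 90. Then V = 2 + E − F = 2 + 135 − 90 = 47.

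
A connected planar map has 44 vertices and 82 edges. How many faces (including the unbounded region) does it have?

40

Euler's formula for a connected plane graph: V − E + F = 2, so F = 2 − 44 + 82 = 40.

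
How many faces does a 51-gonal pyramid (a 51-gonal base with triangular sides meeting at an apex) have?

A pyramid on an n-gon base has one n-gon and n triangles: V = 51 + 1 = 52, E = 2·51 = 102, F = 51 + 1 = 52.

52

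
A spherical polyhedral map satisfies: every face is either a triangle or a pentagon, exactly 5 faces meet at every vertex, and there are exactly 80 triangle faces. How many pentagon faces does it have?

Let x be the number of pentagons; then F = 80 + x.
Edge–face incidences: 2E = 3·80 + 5·x = 240 + 5x.
Every vertex has degree 5, so 5V = 2E.
Euler: V − E + F = 2 ⇒ (2E)/5 − E + (80 + x) = 2.
Multiply by 10: 2·(2E) − 5·(2E) + 10·(80 + x) = 20, i.e. 800 + 10x − 3·(240 + 5x) = 20.
Collecting terms: −5x + 80 = 20, so −5x = −60, so x = 12.
Then 2E = 240 + 5·12 = 300, so E = 150, V = 2E/5 = 60, F = 80 + 12 = 92.

12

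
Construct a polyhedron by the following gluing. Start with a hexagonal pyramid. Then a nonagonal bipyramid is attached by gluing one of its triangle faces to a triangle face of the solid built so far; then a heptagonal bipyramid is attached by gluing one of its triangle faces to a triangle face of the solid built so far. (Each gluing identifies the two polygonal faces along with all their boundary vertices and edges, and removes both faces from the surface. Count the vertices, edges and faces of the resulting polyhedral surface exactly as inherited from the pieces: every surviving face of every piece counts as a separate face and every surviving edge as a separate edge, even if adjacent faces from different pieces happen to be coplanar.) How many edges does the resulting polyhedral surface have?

54

A hexagonal pyramid: V=7, E=12, F=7.
Attach a nonagonal bipyramid (V=11, E=27, F=18) along a 3-gon: merge 3 vertices and 3 edges, delete both glued faces → V=15, E=36, F=23.
Attach a heptagonal bipyramid (V=9, E=21, F=14) along a 3-gon: merge 3 vertices and 3 edges, delete both glued faces → V=21, E=54, F=35.
Check: V − E + F = 21 − 54 + 35 = 2.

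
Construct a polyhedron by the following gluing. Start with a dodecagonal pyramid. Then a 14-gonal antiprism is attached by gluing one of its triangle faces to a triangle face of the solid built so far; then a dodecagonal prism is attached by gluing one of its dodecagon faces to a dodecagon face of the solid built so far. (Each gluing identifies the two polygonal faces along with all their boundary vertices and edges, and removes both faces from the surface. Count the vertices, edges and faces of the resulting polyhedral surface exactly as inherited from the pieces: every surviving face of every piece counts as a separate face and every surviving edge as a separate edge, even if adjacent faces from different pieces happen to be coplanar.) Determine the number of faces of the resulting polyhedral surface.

53

A dodecagonal pyramid: V=13, E=24, F=13.
Attach a 14-gonal antiprism (V=28, E=56, F=30) along a 3-gon: merge 3 vertices and 3 edges, delete both glued faces → V=38, E=77, F=41.
Attach a dodecagonal prism (V=24, E=36, F=14) along a 12-gon: merge 12 vertices and 12 edges, delete both glued faces → V=50, E=101, F=53.
Check: V − E + F = 50 − 101 + 53 = 2.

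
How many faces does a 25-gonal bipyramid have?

50

A bipyramid over an n-gon has 2n triangular faces and n + 2 vertices: V = 25 + 2 = 27, E = 3·25 = 75, F = 2·25 = 50.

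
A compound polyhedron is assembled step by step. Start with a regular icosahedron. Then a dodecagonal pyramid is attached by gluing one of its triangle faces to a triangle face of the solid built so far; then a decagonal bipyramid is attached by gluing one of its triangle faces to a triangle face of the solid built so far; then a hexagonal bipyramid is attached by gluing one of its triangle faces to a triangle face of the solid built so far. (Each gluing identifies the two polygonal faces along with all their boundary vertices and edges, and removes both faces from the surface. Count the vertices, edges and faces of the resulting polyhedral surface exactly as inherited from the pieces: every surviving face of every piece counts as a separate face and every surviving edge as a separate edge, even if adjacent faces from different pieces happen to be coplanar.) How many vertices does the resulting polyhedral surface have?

A regular icosahedron: V=12, E=30, F=20.
Attach a dodecagonal pyramid (V=13, E=24, F=13) along a 3-gon: merge 3 vertices and 3 edges, delete both glued faces → V=22, E=51, F=31.
Attach a decagonal bipyramid (V=12, E=30, F=20) along a 3-gon: merge 3 vertices and 3 edges, delete both glued faces → V=31, E=78, F=49.
Attach a hexagonal bipyramid (V=8, E=18, F=12) along a 3-gon: merge 3 vertices and 3 edges, delete both glued faces → V=36, E=93, F=59.
Check: V − E + F = 36 − 93 + 59 = 2.

36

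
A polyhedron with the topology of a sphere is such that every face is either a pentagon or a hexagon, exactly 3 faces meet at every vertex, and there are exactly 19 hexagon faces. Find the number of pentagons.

Let x be the number of pentagons; then F = 19 + x.
Edge–face incidences: 2E = 6·19 + 5·x = 114 + 5x.
Every vertex has degree 3, so 3V = 2E.
Euler: V − E + F = 2 ⇒ (2E)/3 − E + (19 + x) = 2.
Multiply by 6: 2·(2E) − 3·(2E) + 6·(19 + x) = 12, i.e. 114 + 6x − (114 + 5x) = 12.
Collecting terms: x = 12.
Then 2E = 114 + 5·12 = 174, so E = 87, V = 2E/3 = 58, F = 19 + 12 = 31.

12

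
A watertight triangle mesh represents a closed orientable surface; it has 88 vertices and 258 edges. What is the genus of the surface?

Every face is a triangle and each edge borders two faces, so 3F = 2·258, giving F = 172.
χ = V − E + F = 88 − 258 + 172 = 2.
For a closed orientable surface χ = 2 − 2g, so g = (2 − (2))/2 = 0.

0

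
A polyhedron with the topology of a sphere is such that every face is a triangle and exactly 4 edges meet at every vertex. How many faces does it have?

8

Each face has 3 edges and each edge borders two faces, so 2E = 3F.
Each vertex has degree 4, so 4V = 2E and hence V = 3F/4.
Euler: V − E + F = 2 ⇒ (3F/4) − (3F/2) + F = 2.
Multiply by 8: (6 − 12 + 8)F = 16, i.e. 2F = 16.
So F = 8, E = 3·8/2 = 12, V = 3·8/4 = 6.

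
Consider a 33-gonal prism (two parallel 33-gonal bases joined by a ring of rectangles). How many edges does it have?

99

A prism on an n-gon has two n-gon bases and n rectangular sides: V = 2·33 = 66, E = 3·33 = 99, F = 33 + 2 = 35.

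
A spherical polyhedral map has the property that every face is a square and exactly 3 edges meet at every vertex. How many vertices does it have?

Each face has 4 edges and each edge borders two faces, so 2E = 4F.
Each vertex has degree 3, so 3V = 2E and hence V = 4F/3.
Euler: V − E + F = 2 ⇒ (4F/3) − (4F/2) + F = 2.
Multiply by 6: (8 − 12 + 6)F = 12, i.e. 2F = 12.
So F = 6, E = 4·6/2 = 12, V = 4·6/3 = 8.

8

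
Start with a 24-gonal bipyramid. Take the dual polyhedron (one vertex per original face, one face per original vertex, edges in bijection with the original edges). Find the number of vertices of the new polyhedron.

The base solid has V = 26, E = 72, F = 48.
The dual swaps V and F and preserves E: V′ = F = 48, E′ = E = 72, F′ = V = 26.

48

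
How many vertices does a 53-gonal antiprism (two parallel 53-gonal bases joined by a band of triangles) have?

An antiprism on an n-gon has two n-gon caps and 2n triangles: V = 2·53 = 106, E = 4·53 = 212, F = 2·53 + 2 = 108.

106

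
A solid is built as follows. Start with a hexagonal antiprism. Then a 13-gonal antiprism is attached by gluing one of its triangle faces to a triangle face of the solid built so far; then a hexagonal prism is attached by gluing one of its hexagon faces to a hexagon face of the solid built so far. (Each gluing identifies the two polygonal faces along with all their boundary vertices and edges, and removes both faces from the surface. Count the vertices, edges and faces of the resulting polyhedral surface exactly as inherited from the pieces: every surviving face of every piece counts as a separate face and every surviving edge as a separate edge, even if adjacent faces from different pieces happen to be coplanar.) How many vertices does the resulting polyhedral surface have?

41

A hexagonal antiprism: V=12, E=24, F=14.
Attach a 13-gonal antiprism (V=26, E=52, F=28) along a 3-gon: merge 3 vertices and 3 edges, delete both glued faces → V=35, E=73, F=40.
Attach a hexagonal prism (V=12, E=18, F=8) along a 6-gon: merge 6 vertices and 6 edges, delete both glued faces → V=41, E=85, F=46.
Check: V − E + F = 41 − 85 + 46 = 2.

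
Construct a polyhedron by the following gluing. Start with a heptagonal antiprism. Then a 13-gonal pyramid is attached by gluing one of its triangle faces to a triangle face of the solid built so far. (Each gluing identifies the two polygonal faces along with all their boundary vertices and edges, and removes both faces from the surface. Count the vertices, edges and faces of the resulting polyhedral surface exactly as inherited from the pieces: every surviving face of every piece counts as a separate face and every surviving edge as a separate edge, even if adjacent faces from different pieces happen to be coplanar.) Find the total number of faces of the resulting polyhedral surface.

A heptagonal antiprism: V=14, E=28, F=16.
Attach a 13-gonal pyramid (V=14, E=26, F=14) along a 3-gon: merge 3 vertices and 3 edges, delete both glued faces → V=25, E=51, F=28.
Check: V − E + F = 25 − 51 + 28 = 2.

28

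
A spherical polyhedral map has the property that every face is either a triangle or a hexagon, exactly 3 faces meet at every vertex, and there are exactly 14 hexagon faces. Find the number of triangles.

Let x be the number of triangles; then F = 14 + x.
Edge–face incidences: 2E = 6·14 + 3·x = 84 + 3x.
Every vertex has degree 3, so 3V = 2E.
Euler: V − E + F = 2 ⇒ (2E)/3 − E + (14 + x) = 2.
Multiply by 6: 2·(2E) − 3·(2E) + 6·(14 + x) = 12, i.e. 84 + 6x − (84 + 3x) = 12.
Collecting terms: 3x = 12, so x = 4.
Then 2E = 84 + 3·4 = 96, so E = 48, V = 2E/3 = 32, F = 14 + 4 = 18.

4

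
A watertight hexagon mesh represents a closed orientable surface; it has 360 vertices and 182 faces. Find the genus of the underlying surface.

Every face is a hexagon, so 2E = 6·182 = 1092, giving E = 546.
χ = V − E + F = 360 − 546 + 182 = -4.
For a closed orientable surface χ = 2 − 2g, so g = (2 − (-4))/2 = 3.

3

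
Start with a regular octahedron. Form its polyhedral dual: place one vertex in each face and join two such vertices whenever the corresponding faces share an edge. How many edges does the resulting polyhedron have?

The base solid has V = 6, E = 12, F = 8.
The dual swaps V and F and preserves E: V′ = F = 8, E′ = E = 12, F′ = V = 6.

12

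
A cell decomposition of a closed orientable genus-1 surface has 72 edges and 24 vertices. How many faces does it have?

48

For a closed orientable surface of genus 1, χ = 2 − 2·1 = 0.
F = 0 − V + E = 0 − 24 + 72 = 48.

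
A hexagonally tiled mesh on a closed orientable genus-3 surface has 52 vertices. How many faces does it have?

28

χ = 2 − 2·3 = -4, and every face is a hexagon so 6F = 2E.
V − E + F = -4 with E = 6F/2 gives 52 − (6/2 − 1)·F = -4, so F = 28 and E = 84.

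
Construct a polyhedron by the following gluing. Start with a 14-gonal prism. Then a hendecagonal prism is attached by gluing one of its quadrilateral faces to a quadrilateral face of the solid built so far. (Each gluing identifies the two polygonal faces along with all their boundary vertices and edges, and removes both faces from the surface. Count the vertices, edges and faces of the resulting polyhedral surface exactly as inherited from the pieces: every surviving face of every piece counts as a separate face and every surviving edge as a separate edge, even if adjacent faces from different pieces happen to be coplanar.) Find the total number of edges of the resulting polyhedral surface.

71

A 14-gonal prism: V=28, E=42, F=16.
Attach a hendecagonal prism (V=22, E=33, F=13) along a 4-gon: merge 4 vertices and 4 edges, delete both glued faces → V=46, E=71, F=27.
Check: V − E + F = 46 − 71 + 27 = 2.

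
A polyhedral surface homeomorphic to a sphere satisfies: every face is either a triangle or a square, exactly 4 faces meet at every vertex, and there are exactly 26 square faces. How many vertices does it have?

32

Let x be the number of triangles; then F = 26 + x.
Edge–face incidences: 2E = 4·26 + 3·x = 104 + 3x.
Every vertex has degree 4, so 4V = 2E.
Euler: V − E + F = 2 ⇒ (2E)/4 − E + (26 + x) = 2.
Multiply by 8: 2·(2E) − 4·(2E) + 8·(26 + x) = 16, i.e. 208 + 8x − 2·(104 + 3x) = 16.
Collecting terms: 2x = 16, so x = 8.
Then 2E = 104 + 3·8 = 128, so E = 64, V = 2E/4 = 32, F = 26 + 8 = 34.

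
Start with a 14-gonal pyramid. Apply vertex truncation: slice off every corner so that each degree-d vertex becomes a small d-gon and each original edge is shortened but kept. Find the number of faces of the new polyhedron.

30

The base solid has V = 15, E = 28, F = 15.
Truncation replaces each original edge-end by a new vertex, so V′ = 2E = 56.
Each original edge survives, and each old vertex of degree d contributes d new edges; summing degrees gives Σd = 2E, so E′ = E + 2E = 3E = 84.
Each original face survives and each original vertex becomes one new face: F′ = F + V = 30.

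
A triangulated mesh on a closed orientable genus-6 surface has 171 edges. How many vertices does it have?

47

χ = 2 − 2·6 = -10, and every face is a triangle so 3F = 2E.
F = 2E/3 = 114. Then V = -10 + E − F = -10 + 171 − 114 = 47.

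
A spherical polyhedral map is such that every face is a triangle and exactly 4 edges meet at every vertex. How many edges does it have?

Each face has 3 edges and each edge borders two faces, so 2E = 3F.
Each vertex has degree 4, so 4V = 2E and hence V = 3F/4.
Euler: V − E + F = 2 ⇒ (3F/4) − (3F/2) + F = 2.
Multiply by 8: (6 − 12 + 8)F = 16, i.e. 2F = 16.
So F = 8, E = 3·8/2 = 12, V = 3·8/4 = 6.

12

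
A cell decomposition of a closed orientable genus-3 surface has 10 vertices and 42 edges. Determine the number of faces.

28

For a closed orientable surface of genus 3, χ = 2 − 2·3 = -4.
F = -4 − V + E = -4 − 10 + 42 = 28.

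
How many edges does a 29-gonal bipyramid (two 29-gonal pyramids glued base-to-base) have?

87

A bipyramid over an n-gon has 2n triangular faces and n + 2 vertices: V = 29 + 2 = 31, E = 3·29 = 87, F = 2·29 = 58.
Check: V − E + F = 31 − 87 + 58 = 2.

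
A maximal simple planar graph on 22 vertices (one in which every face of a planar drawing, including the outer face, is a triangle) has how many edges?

60

In a plane triangulation 3F = 2E and V − E + F = 2, so E = 3V − 6 = 3·22 − 6 = 60.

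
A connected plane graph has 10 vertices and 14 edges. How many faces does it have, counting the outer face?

6

Euler's formula for a connected plane graph: V − E + F = 2, so F = 2 − 10 + 14 = 6.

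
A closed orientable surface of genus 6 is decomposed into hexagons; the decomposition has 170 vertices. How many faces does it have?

90

χ = 2 − 2·6 = -10, and every face is a hexagon so 6F = 2E.
V − E + F = -10 with E = 6F/2 gives 170 − (6/2 − 1)·F = -10, so F = 90 and E = 270.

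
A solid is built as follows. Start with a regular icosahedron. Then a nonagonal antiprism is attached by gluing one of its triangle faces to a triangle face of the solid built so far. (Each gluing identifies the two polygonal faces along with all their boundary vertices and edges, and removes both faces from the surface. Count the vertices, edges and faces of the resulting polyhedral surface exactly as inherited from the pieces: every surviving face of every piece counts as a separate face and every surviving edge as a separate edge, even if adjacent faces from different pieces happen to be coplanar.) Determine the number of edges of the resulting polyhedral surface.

63

A regular icosahedron: V=12, E=30, F=20.
Attach a nonagonal antiprism (V=18, E=36, F=20) along a 3-gon: merge 3 vertices and 3 edges, delete both glued faces → V=27, E=63, F=38.
Check: V − E + F = 27 − 63 + 38 = 2.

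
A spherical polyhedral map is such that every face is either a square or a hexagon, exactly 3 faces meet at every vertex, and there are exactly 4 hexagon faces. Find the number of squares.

6

Let x be the number of squares; then F = 4 + x.
Edge–face incidences: 2E = 6·4 + 4·x = 24 + 4x.
Every vertex has degree 3, so 3V = 2E.
Euler: V − E + F = 2 ⇒ (2E)/3 − E + (4 + x) = 2.
Multiply by 6: 2·(2E) − 3·(2E) + 6·(4 + x) = 12, i.e. 24 + 6x − (24 + 4x) = 12.
Collecting terms: 2x = 12, so x = 6.
Then 2E = 24 + 4·6 = 48, so E = 24, V = 2E/3 = 16, F = 4 + 6 = 10.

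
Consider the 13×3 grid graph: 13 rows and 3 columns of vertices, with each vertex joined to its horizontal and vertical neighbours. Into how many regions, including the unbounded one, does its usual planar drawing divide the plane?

The grid has V = 13·3 = 39 vertices and E = 13·2 + 3·12 = 62 edges.
F = 2 − V + E = 2 − 39 + 62 = 25.

25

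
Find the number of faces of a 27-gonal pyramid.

28

A pyramid on an n-gon base has one n-gon and n triangles: V = 27 + 1 = 28, E = 2·27 = 54, F = 27 + 1 = 28.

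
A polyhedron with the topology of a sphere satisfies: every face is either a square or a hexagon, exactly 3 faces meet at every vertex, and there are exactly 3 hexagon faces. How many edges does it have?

21

Let x be the number of squares; then F = 3 + x.
Edge–face incidences: 2E = 6·3 + 4·x = 18 + 4x.
Every vertex has degree 3, so 3V = 2E.
Euler: V − E + F = 2 ⇒ (2E)/3 − E + (3 + x) = 2.
Multiply by 6: 2·(2E) − 3·(2E) + 6·(3 + x) = 12, i.e. 18 + 6x − (18 + 4x) = 12.
Collecting terms: 2x = 12, so x = 6.
Then 2E = 18 + 4·6 = 42, so E = 21, V = 2E/3 = 14, F = 3 + 6 = 9.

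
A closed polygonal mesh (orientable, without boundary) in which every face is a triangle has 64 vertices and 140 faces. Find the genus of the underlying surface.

4

Every face is a triangle, so 2E = 3·140 = 420, giving E = 210.
χ = V − E + F = 64 − 210 + 140 = -6.
For a closed orientable surface χ = 2 − 2g, so g = (2 − (-6))/2 = 4.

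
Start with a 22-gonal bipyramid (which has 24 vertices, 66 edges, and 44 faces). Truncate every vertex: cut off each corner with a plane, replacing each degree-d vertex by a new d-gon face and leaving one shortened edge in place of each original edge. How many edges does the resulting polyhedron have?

Truncation replaces each original edge-end by a new vertex, so V′ = 2E = 132.
Each original edge survives, and each old vertex of degree d contributes d new edges; summing degrees gives Σd = 2E, so E′ = E + 2E = 3E = 198.
Each original face survives and each original vertex becomes one new face: F′ = F + V = 68.

198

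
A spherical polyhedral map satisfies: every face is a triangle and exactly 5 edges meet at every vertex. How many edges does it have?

Each face has 3 edges and each edge borders two faces, so 2E = 3F.
Each vertex has degree 5, so 5V = 2E and hence V = 3F/5.
Euler: V − E + F = 2 ⇒ (3F/5) − (3F/2) + F = 2.
Multiply by 10: (6 − 15 + 10)F = 20, i.e. 1F = 20.
So F = 20, E = 3·20/2 = 30, V = 3·20/5 = 12.

30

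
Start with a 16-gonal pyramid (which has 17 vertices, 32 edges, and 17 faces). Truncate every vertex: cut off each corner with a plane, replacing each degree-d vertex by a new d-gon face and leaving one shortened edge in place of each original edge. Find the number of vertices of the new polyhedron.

Truncation replaces each original edge-end by a new vertex, so V′ = 2E = 64.
Each original edge survives, and each old vertex of degree d contributes d new edges; summing degrees gives Σd = 2E, so E′ = E + 2E = 3E = 96.
Each original face survives and each original vertex becomes one new face: F′ = F + V = 34.

64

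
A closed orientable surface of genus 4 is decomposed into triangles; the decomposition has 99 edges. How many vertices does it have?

27

χ = 2 − 2·4 = -6, and every face is a triangle so 3F = 2E.
F = 2E/3 = 66. Then V = -6 + E − F = -6 + 99 − 66 = 27.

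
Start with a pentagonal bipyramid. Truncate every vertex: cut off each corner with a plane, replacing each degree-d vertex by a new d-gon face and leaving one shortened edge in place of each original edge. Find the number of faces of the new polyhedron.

17

The base solid has V = 7, E = 15, F = 10.
Truncation replaces each original edge-end by a new vertex, so V′ = 2E = 30.
Each original edge survives, and each old vertex of degree d contributes d new edges; summing degrees gives Σd = 2E, so E′ = E + 2E = 3E = 45.
Each original face survives and each original vertex becomes one new face: F′ = F + V = 17.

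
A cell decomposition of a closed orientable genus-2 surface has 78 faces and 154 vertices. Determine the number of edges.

234

For a closed orientable surface of genus 2, χ = 2 − 2·2 = -2.
E = V + F − (-2) = 154 + 78 − (-2) = 234.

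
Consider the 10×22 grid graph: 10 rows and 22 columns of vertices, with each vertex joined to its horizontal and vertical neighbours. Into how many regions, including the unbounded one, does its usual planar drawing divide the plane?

The grid has V = 10·22 = 220 vertices and E = 10·21 + 22·9 = 408 edges.
F = 2 − V + E = 2 − 220 + 408 = 190.

190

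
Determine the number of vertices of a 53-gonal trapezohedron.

The n-trapezohedron (dual of the n-antiprism) has V = 2·53 + 2 = 108, E = 4·53 = 212, F = 2·53 = 106.

108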